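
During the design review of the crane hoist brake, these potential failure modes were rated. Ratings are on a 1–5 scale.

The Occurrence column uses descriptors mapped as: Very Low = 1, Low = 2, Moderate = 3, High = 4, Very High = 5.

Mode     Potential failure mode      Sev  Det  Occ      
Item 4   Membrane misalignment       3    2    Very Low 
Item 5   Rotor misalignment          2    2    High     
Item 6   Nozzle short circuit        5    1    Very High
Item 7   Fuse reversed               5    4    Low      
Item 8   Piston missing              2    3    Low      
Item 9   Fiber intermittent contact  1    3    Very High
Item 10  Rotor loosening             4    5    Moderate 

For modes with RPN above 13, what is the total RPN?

RPN = Severity × Occurrence × Detection:
  Item 4: 3 × 1 × 2 = 6
  Item 5: 2 × 4 × 2 = 16
  Item 6: 5 × 5 × 1 = 25
  Item 7: 5 × 2 × 4 = 40
  Item 8: 2 × 2 × 3 = 12
  Item 9: 1 × 5 × 3 = 15
  Item 10: 4 × 3 × 5 = 60
RPN > 13: Item 5 (16), Item 6 (25), Item 7 (40), Item 9 (15), Item 10 (60).
Sum: 16 + 25 + 40 + 15 + 60 = 156.

156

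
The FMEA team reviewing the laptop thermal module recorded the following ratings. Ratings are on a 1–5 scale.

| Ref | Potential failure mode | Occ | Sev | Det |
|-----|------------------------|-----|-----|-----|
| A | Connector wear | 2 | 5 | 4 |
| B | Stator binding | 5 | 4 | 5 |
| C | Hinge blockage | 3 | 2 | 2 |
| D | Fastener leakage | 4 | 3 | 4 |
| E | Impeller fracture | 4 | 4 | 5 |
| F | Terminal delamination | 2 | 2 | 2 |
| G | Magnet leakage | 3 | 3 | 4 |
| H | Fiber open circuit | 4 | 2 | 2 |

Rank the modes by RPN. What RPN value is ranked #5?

RPN = Severity × Occurrence × Detection:
  A: 5 × 2 × 4 = 40
  B: 4 × 5 × 5 = 100
  C: 2 × 3 × 2 = 12
  D: 3 × 4 × 4 = 48
  E: 4 × 4 × 5 = 80
  F: 2 × 2 × 2 = 8
  G: 3 × 3 × 4 = 36
  H: 2 × 4 × 2 = 16
Sorted descending: 100, 80, 48, 40, 36, 16, 12, 8.
The fifth-highest RPN is 36 (G).

36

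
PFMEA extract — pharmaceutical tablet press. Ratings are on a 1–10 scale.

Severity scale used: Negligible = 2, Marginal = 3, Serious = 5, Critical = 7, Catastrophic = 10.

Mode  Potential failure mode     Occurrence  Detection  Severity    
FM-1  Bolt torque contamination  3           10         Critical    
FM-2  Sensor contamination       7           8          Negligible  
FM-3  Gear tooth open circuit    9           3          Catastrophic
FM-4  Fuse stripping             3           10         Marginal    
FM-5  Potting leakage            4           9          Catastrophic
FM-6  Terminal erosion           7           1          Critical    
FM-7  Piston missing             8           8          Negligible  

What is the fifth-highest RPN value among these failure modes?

RPN = Severity × Occurrence × Detection:
  FM-1: 7 × 3 × 10 = 210
  FM-2: 2 × 7 × 8 = 112
  FM-3: 10 × 9 × 3 = 270
  FM-4: 3 × 3 × 10 = 90
  FM-5: 10 × 4 × 9 = 360
  FM-6: 7 × 7 × 1 = 49
  FM-7: 2 × 8 × 8 = 128
Sorted descending: 360, 270, 210, 128, 112, 90, 49.
The fifth-highest RPN is 112 (FM-2).

112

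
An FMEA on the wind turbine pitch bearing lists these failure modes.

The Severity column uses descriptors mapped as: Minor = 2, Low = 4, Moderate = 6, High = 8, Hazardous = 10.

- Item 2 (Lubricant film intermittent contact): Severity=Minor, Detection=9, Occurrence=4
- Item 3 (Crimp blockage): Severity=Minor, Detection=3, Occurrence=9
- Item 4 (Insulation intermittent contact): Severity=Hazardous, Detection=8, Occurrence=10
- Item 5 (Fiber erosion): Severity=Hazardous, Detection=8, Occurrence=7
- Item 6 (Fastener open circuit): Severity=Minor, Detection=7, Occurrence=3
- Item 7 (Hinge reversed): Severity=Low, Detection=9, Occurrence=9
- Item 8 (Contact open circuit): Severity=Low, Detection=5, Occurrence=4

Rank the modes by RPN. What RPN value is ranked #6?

54

RPN = Severity × Occurrence × Detection:
  Item 2: 2 × 4 × 9 = 72
  Item 3: 2 × 9 × 3 = 54
  Item 4: 10 × 10 × 8 = 800
  Item 5: 10 × 7 × 8 = 560
  Item 6: 2 × 3 × 7 = 42
  Item 7: 4 × 9 × 9 = 324
  Item 8: 4 × 4 × 5 = 80
Sorted descending: 800, 560, 324, 80, 72, 54, 42.
The sixth-highest RPN is 54 (Item 3).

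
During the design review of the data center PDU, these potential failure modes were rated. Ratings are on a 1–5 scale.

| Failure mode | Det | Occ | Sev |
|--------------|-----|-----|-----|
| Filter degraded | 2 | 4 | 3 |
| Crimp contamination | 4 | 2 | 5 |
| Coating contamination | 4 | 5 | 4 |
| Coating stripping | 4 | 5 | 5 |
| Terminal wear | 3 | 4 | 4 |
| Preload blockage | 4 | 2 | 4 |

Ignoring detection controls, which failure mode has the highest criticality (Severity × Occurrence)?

Criticality = Severity × Occurrence:
  Filter degraded: 3 × 4 = 12
  Crimp contamination: 5 × 2 = 10
  Coating contamination: 4 × 5 = 20
  Coating stripping: 5 × 5 = 25
  Terminal wear: 4 × 4 = 16
  Preload blockage: 4 × 2 = 8
Highest criticality is 25 → Coating stripping.

Coating stripping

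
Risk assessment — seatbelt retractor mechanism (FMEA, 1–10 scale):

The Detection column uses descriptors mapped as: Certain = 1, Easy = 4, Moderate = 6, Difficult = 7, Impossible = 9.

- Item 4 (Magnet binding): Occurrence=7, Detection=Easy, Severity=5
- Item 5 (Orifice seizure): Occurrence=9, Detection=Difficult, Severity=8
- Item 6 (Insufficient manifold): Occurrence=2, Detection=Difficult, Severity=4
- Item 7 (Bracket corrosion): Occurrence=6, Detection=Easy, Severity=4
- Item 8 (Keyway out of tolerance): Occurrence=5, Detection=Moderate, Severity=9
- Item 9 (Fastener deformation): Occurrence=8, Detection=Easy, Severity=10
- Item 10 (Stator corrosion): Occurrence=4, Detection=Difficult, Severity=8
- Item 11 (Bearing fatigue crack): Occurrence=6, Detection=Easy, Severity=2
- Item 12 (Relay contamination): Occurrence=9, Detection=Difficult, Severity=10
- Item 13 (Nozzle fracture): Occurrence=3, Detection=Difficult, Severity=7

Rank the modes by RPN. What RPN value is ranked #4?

270

RPN = Severity × Occurrence × Detection:
  Item 4: 5 × 7 × 4 = 140
  Item 5: 8 × 9 × 7 = 504
  Item 6: 4 × 2 × 7 = 56
  Item 7: 4 × 6 × 4 = 96
  Item 8: 9 × 5 × 6 = 270
  Item 9: 10 × 8 × 4 = 320
  Item 10: 8 × 4 × 7 = 224
  Item 11: 2 × 6 × 4 = 48
  Item 12: 10 × 9 × 7 = 630
  Item 13: 7 × 3 × 7 = 147
Sorted descending: 630, 504, 320, 270, 224, 147, 140, 96, 56, 48.
The fourth-highest RPN is 270 (Item 8).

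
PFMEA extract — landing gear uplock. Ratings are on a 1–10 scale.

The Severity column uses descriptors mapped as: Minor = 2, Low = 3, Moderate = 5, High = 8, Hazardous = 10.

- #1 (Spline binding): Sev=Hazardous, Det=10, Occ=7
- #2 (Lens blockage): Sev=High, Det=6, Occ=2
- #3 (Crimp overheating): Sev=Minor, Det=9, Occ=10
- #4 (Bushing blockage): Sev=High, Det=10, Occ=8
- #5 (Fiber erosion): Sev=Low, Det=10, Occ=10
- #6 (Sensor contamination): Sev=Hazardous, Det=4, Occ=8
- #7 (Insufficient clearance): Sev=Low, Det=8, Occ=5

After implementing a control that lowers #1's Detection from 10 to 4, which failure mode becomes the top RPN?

#4

RPN = Severity × Occurrence × Detection:
  #1: 10 × 7 × 10 = 700
  #2: 8 × 2 × 6 = 96
  #3: 2 × 10 × 9 = 180
  #4: 8 × 8 × 10 = 640
  #5: 3 × 10 × 10 = 300
  #6: 10 × 8 × 4 = 320
  #7: 3 × 5 × 8 = 120
After action: #1 → 10 × 7 × 4 = 280.
Revised RPNs: #4=640, #6=320, #5=300, #1=280, #3=180, #7=120, #2=96.
Highest is now #4 (640).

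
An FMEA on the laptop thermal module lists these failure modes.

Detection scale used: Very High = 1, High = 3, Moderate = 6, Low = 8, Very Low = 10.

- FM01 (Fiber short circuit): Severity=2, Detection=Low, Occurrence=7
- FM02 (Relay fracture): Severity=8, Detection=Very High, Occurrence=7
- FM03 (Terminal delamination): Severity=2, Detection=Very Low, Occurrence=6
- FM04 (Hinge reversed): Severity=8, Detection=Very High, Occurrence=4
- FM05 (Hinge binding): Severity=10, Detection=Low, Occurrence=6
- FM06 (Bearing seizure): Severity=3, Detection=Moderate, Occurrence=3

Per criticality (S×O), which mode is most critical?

Criticality = Severity × Occurrence:
  FM01: 2 × 7 = 14
  FM02: 8 × 7 = 56
  FM03: 2 × 6 = 12
  FM04: 8 × 4 = 32
  FM05: 10 × 6 = 60
  FM06: 3 × 3 = 9
Highest criticality is 60 → FM05.

FM05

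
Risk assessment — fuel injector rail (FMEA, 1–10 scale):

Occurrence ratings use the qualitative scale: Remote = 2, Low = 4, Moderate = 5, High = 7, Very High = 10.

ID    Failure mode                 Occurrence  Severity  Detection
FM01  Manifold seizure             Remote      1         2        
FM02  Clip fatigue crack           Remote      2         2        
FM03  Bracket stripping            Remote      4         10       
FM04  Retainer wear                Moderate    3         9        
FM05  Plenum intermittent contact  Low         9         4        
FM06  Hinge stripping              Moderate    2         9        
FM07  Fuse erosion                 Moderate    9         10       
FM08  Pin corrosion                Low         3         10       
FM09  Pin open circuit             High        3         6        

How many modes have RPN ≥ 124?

4

RPN = Severity × Occurrence × Detection:
  FM01: 1 × 2 × 2 = 4
  FM02: 2 × 2 × 2 = 8
  FM03: 4 × 2 × 10 = 80
  FM04: 3 × 5 × 9 = 135
  FM05: 9 × 4 × 4 = 144
  FM06: 2 × 5 × 9 = 90
  FM07: 9 × 5 × 10 = 450
  FM08: 3 × 4 × 10 = 120
  FM09: 3 × 7 × 6 = 126
Modes with RPN ≥ 124: FM04 (135), FM05 (144), FM07 (450), FM09 (126) → 4.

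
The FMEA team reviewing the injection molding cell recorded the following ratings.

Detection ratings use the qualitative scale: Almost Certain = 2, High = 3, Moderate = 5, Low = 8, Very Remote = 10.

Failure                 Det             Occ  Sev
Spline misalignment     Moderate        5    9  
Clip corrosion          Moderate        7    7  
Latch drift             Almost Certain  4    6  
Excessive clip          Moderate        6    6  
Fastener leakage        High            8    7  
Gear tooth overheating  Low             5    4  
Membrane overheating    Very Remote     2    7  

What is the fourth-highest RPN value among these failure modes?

168

RPN = Severity × Occurrence × Detection:
  Spline misalignment: 9 × 5 × 5 = 225
  Clip corrosion: 7 × 7 × 5 = 245
  Latch drift: 6 × 4 × 2 = 48
  Excessive clip: 6 × 6 × 5 = 180
  Fastener leakage: 7 × 8 × 3 = 168
  Gear tooth overheating: 4 × 5 × 8 = 160
  Membrane overheating: 7 × 2 × 10 = 140
Sorted descending: 245, 225, 180, 168, 160, 140, 48.
The fourth-highest RPN is 168 (Fastener leakage).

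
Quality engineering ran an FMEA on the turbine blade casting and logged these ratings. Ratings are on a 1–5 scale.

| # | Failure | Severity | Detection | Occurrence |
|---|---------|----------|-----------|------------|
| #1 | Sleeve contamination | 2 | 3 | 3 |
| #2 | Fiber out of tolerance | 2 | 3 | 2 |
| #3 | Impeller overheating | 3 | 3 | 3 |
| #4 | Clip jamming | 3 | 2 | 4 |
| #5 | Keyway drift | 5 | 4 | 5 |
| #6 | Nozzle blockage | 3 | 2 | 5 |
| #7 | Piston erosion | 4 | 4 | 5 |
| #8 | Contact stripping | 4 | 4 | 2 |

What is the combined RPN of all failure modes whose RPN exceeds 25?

269

RPN = Severity × Occurrence × Detection:
  #1: 2 × 3 × 3 = 18
  #2: 2 × 2 × 3 = 12
  #3: 3 × 3 × 3 = 27
  #4: 3 × 4 × 2 = 24
  #5: 5 × 5 × 4 = 100
  #6: 3 × 5 × 2 = 30
  #7: 4 × 5 × 4 = 80
  #8: 4 × 2 × 4 = 32
RPN > 25: #3 (27), #5 (100), #6 (30), #7 (80), #8 (32).
Sum: 27 + 100 + 30 + 80 + 32 = 269.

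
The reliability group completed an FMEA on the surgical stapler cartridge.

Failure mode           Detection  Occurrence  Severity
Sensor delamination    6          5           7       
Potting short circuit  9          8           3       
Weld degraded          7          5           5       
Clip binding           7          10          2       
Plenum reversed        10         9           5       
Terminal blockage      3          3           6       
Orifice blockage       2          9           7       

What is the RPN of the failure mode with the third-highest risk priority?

210

RPN = Severity × Occurrence × Detection:
  Sensor delamination: 7 × 5 × 6 = 210
  Potting short circuit: 3 × 8 × 9 = 216
  Weld degraded: 5 × 5 × 7 = 175
  Clip binding: 2 × 10 × 7 = 140
  Plenum reversed: 5 × 9 × 10 = 450
  Terminal blockage: 6 × 3 × 3 = 54
  Orifice blockage: 7 × 9 × 2 = 126
Sorted descending: 450, 216, 210, 175, 140, 126, 54.
The third-highest RPN is 210 (Sensor delamination).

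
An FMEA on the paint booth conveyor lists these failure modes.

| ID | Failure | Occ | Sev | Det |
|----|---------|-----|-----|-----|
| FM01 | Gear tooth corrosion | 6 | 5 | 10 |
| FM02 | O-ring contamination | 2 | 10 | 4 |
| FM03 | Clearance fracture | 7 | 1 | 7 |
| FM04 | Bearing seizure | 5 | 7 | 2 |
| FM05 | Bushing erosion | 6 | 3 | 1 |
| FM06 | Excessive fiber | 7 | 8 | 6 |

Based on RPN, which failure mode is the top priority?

RPN = Severity × Occurrence × Detection:
  FM01: 5 × 6 × 10 = 300
  FM02: 10 × 2 × 4 = 80
  FM03: 1 × 7 × 7 = 49
  FM04: 7 × 5 × 2 = 70
  FM05: 3 × 6 × 1 = 18
  FM06: 8 × 7 × 6 = 336
Highest RPN is 336 → FM06.

FM06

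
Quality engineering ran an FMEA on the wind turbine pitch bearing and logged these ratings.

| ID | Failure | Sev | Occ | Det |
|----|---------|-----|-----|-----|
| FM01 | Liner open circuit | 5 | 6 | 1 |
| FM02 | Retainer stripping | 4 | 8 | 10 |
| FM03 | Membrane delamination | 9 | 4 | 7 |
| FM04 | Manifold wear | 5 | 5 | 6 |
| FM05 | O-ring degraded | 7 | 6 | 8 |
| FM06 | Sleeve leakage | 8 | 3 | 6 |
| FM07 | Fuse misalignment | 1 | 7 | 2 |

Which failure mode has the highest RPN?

FM05

RPN = Severity × Occurrence × Detection:
  FM01: 5 × 6 × 1 = 30
  FM02: 4 × 8 × 10 = 320
  FM03: 9 × 4 × 7 = 252
  FM04: 5 × 5 × 6 = 150
  FM05: 7 × 6 × 8 = 336
  FM06: 8 × 3 × 6 = 144
  FM07: 1 × 7 × 2 = 14
Highest RPN is 336 → FM05.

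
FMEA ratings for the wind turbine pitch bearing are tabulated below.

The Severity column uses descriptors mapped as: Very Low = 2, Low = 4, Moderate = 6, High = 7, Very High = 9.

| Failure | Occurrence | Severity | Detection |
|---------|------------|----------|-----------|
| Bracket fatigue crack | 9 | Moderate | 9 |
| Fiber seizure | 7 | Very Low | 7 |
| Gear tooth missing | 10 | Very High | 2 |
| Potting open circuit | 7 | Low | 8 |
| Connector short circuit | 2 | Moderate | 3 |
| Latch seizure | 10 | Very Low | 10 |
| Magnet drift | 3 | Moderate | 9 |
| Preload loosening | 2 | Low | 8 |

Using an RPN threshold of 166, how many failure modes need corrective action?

RPN = Severity × Occurrence × Detection:
  Bracket fatigue crack: 6 × 9 × 9 = 486
  Fiber seizure: 2 × 7 × 7 = 98
  Gear tooth missing: 9 × 10 × 2 = 180
  Potting open circuit: 4 × 7 × 8 = 224
  Connector short circuit: 6 × 2 × 3 = 36
  Latch seizure: 2 × 10 × 10 = 200
  Magnet drift: 6 × 3 × 9 = 162
  Preload loosening: 4 × 2 × 8 = 64
Modes with RPN ≥ 166: Bracket fatigue crack (486), Gear tooth missing (180), Potting open circuit (224), Latch seizure (200) → 4.

4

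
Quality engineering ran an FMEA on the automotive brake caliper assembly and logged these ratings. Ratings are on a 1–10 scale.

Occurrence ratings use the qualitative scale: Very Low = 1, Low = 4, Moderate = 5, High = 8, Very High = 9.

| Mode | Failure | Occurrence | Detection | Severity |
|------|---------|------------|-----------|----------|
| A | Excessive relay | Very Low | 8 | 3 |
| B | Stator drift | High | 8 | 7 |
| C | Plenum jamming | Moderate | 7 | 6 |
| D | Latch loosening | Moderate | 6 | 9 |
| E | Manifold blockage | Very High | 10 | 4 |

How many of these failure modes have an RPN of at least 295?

RPN = Severity × Occurrence × Detection:
  A: 3 × 1 × 8 = 24
  B: 7 × 8 × 8 = 448
  C: 6 × 5 × 7 = 210
  D: 9 × 5 × 6 = 270
  E: 4 × 9 × 10 = 360
Modes with RPN ≥ 295: B (448), E (360) → 2.

2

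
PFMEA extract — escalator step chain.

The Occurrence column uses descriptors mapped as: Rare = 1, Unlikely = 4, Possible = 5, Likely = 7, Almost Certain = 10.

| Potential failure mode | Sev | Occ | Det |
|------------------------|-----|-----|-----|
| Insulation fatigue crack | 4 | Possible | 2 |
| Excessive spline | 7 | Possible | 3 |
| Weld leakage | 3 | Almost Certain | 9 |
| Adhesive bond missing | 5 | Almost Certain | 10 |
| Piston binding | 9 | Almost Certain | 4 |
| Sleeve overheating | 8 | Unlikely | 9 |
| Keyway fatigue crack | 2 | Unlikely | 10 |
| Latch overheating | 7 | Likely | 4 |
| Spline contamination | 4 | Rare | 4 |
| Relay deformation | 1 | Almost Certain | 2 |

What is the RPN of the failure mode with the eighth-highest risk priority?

RPN = Severity × Occurrence × Detection:
  Insulation fatigue crack: 4 × 5 × 2 = 40
  Excessive spline: 7 × 5 × 3 = 105
  Weld leakage: 3 × 10 × 9 = 270
  Adhesive bond missing: 5 × 10 × 10 = 500
  Piston binding: 9 × 10 × 4 = 360
  Sleeve overheating: 8 × 4 × 9 = 288
  Keyway fatigue crack: 2 × 4 × 10 = 80
  Latch overheating: 7 × 7 × 4 = 196
  Spline contamination: 4 × 1 × 4 = 16
  Relay deformation: 1 × 10 × 2 = 20
Sorted descending: 500, 360, 288, 270, 196, 105, 80, 40, 20, 16.
The eighth-highest RPN is 40 (Insulation fatigue crack).

40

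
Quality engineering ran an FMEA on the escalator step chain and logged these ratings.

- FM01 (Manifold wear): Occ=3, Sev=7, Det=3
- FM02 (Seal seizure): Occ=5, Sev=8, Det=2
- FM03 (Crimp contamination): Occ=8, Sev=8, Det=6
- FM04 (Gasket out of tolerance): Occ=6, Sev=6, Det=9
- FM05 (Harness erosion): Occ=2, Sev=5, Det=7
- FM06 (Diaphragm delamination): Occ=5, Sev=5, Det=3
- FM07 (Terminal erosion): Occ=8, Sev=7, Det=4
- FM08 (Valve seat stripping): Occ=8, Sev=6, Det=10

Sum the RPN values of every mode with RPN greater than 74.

1567

RPN = Severity × Occurrence × Detection:
  FM01: 7 × 3 × 3 = 63
  FM02: 8 × 5 × 2 = 80
  FM03: 8 × 8 × 6 = 384
  FM04: 6 × 6 × 9 = 324
  FM05: 5 × 2 × 7 = 70
  FM06: 5 × 5 × 3 = 75
  FM07: 7 × 8 × 4 = 224
  FM08: 6 × 8 × 10 = 480
RPN > 74: FM02 (80), FM03 (384), FM04 (324), FM06 (75), FM07 (224), FM08 (480).
Sum: 80 + 384 + 324 + 75 + 224 + 480 = 1567.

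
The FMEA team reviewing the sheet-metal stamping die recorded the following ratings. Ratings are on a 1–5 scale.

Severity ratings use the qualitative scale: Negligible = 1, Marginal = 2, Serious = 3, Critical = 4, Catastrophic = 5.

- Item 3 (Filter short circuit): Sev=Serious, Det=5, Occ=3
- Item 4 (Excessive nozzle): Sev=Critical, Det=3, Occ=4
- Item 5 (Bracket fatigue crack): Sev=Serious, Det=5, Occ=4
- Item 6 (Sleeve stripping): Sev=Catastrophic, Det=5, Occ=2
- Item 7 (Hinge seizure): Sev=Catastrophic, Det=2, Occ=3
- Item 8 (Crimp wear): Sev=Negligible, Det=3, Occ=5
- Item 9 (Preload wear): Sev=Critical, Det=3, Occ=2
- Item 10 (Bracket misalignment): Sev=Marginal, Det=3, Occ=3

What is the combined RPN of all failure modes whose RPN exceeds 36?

203

RPN = Severity × Occurrence × Detection:
  Item 3: 3 × 3 × 5 = 45
  Item 4: 4 × 4 × 3 = 48
  Item 5: 3 × 4 × 5 = 60
  Item 6: 5 × 2 × 5 = 50
  Item 7: 5 × 3 × 2 = 30
  Item 8: 1 × 5 × 3 = 15
  Item 9: 4 × 2 × 3 = 24
  Item 10: 2 × 3 × 3 = 18
RPN > 36: Item 3 (45), Item 4 (48), Item 5 (60), Item 6 (50).
Sum: 45 + 48 + 60 + 50 = 203.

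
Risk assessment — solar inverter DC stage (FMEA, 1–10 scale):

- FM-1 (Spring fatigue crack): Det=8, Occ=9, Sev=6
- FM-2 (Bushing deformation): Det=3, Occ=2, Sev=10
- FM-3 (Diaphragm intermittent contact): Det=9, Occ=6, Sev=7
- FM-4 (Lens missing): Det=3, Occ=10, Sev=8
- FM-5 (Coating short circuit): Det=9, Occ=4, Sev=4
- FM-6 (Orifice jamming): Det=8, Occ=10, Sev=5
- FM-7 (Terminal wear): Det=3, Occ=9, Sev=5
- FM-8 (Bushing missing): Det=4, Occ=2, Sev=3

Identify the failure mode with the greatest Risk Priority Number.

FM-1

RPN = Severity × Occurrence × Detection:
  FM-1: 6 × 9 × 8 = 432
  FM-2: 10 × 2 × 3 = 60
  FM-3: 7 × 6 × 9 = 378
  FM-4: 8 × 10 × 3 = 240
  FM-5: 4 × 4 × 9 = 144
  FM-6: 5 × 10 × 8 = 400
  FM-7: 5 × 9 × 3 = 135
  FM-8: 3 × 2 × 4 = 24
Highest RPN is 432 → FM-1.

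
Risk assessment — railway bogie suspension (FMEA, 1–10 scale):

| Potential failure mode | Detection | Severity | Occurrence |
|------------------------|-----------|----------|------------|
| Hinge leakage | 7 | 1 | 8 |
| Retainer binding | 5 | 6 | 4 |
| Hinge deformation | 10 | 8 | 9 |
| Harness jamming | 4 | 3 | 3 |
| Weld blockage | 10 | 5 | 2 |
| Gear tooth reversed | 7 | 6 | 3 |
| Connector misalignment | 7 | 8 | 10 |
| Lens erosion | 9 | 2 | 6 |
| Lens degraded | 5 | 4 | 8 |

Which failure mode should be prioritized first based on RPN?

Hinge deformation

RPN = Severity × Occurrence × Detection:
  Hinge leakage: 1 × 8 × 7 = 56
  Retainer binding: 6 × 4 × 5 = 120
  Hinge deformation: 8 × 9 × 10 = 720
  Harness jamming: 3 × 3 × 4 = 36
  Weld blockage: 5 × 2 × 10 = 100
  Gear tooth reversed: 6 × 3 × 7 = 126
  Connector misalignment: 8 × 10 × 7 = 560
  Lens erosion: 2 × 6 × 9 = 108
  Lens degraded: 4 × 8 × 5 = 160
Highest RPN is 720 → Hinge deformation.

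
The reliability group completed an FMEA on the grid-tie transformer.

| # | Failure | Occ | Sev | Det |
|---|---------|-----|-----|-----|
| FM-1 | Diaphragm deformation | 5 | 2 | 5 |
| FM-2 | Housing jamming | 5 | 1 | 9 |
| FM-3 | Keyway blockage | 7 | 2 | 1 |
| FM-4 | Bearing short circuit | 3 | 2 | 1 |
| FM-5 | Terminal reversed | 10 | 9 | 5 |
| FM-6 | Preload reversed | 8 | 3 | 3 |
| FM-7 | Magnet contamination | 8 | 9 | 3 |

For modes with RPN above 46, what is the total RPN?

788

RPN = Severity × Occurrence × Detection:
  FM-1: 2 × 5 × 5 = 50
  FM-2: 1 × 5 × 9 = 45
  FM-3: 2 × 7 × 1 = 14
  FM-4: 2 × 3 × 1 = 6
  FM-5: 9 × 10 × 5 = 450
  FM-6: 3 × 8 × 3 = 72
  FM-7: 9 × 8 × 3 = 216
RPN > 46: FM-1 (50), FM-5 (450), FM-6 (72), FM-7 (216).
Sum: 50 + 450 + 72 + 216 = 788.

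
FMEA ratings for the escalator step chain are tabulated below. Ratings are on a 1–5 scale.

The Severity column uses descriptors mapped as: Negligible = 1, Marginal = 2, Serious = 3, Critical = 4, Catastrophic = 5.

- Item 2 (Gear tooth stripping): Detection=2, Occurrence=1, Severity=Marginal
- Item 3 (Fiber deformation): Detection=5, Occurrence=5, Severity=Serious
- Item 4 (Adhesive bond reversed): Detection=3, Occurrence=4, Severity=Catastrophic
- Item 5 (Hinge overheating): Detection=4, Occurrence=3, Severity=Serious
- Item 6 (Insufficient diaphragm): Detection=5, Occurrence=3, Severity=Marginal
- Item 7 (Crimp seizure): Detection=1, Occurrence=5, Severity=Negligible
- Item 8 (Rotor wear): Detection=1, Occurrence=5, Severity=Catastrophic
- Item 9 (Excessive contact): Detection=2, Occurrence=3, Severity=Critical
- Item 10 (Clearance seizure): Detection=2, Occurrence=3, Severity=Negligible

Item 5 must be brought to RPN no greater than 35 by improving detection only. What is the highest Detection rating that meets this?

3

Item 5: S=3, O=3, D=4 → current RPN = 36.
Fixed product = 9. Need 9 × D ≤ 35, so D ≤ 35/9 = 3.89.
Maximum integer Detection rating = 3 (gives RPN 27; D=4 would give 36 > 35).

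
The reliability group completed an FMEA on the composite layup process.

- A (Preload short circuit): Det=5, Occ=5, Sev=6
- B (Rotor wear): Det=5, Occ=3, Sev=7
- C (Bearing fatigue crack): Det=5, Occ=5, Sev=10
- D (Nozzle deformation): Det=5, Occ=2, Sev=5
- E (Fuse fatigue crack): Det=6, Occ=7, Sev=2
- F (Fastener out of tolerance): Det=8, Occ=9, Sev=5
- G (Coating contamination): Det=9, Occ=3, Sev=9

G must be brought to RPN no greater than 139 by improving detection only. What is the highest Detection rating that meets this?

G: S=9, O=3, D=9 → current RPN = 243.
Fixed product = 27. Need 27 × D ≤ 139, so D ≤ 139/27 = 5.15.
Maximum integer Detection rating = 5 (gives RPN 135; D=6 would give 162 > 139).

5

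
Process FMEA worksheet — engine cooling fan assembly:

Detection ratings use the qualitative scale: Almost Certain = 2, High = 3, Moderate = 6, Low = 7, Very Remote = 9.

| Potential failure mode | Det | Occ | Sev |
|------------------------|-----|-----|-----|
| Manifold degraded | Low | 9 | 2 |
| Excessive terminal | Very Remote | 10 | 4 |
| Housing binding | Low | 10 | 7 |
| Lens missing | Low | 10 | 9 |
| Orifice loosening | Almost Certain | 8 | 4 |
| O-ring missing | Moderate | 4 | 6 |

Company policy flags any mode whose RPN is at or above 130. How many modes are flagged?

RPN = Severity × Occurrence × Detection:
  Manifold degraded: 2 × 9 × 7 = 126
  Excessive terminal: 4 × 10 × 9 = 360
  Housing binding: 7 × 10 × 7 = 490
  Lens missing: 9 × 10 × 7 = 630
  Orifice loosening: 4 × 8 × 2 = 64
  O-ring missing: 6 × 4 × 6 = 144
Modes with RPN ≥ 130: Excessive terminal (360), Housing binding (490), Lens missing (630), O-ring missing (144) → 4.

4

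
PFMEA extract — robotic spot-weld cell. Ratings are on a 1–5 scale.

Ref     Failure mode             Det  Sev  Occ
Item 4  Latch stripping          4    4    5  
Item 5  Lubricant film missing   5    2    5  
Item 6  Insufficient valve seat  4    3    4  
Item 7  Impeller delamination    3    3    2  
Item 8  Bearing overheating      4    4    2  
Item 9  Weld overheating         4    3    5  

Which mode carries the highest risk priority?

Item 4

RPN = Severity × Occurrence × Detection:
  Item 4: 4 × 5 × 4 = 80
  Item 5: 2 × 5 × 5 = 50
  Item 6: 3 × 4 × 4 = 48
  Item 7: 3 × 2 × 3 = 18
  Item 8: 4 × 2 × 4 = 32
  Item 9: 3 × 5 × 4 = 60
Highest RPN is 80 → Item 4.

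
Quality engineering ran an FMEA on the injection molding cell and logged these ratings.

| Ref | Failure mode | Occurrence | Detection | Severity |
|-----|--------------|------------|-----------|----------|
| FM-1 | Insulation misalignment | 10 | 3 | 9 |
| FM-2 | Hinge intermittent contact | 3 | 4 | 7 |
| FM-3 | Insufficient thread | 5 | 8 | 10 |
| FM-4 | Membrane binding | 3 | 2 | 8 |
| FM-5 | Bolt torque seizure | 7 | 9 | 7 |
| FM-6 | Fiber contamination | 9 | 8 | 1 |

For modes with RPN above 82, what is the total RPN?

RPN = Severity × Occurrence × Detection:
  FM-1: 9 × 10 × 3 = 270
  FM-2: 7 × 3 × 4 = 84
  FM-3: 10 × 5 × 8 = 400
  FM-4: 8 × 3 × 2 = 48
  FM-5: 7 × 7 × 9 = 441
  FM-6: 1 × 9 × 8 = 72
RPN > 82: FM-1 (270), FM-2 (84), FM-3 (400), FM-5 (441).
Sum: 270 + 84 + 400 + 441 = 1195.

1195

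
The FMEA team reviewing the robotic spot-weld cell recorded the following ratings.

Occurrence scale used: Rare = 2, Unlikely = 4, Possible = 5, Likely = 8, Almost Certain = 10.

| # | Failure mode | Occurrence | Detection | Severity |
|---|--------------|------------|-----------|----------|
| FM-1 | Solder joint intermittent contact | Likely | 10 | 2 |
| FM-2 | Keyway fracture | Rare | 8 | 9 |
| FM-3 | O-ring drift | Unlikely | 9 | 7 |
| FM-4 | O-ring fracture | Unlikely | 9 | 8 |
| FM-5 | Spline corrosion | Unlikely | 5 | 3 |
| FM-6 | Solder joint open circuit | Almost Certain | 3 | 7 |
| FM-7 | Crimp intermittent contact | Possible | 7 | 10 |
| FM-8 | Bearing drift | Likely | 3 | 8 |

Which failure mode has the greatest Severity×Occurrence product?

FM-6

Criticality = Severity × Occurrence:
  FM-1: 2 × 8 = 16
  FM-2: 9 × 2 = 18
  FM-3: 7 × 4 = 28
  FM-4: 8 × 4 = 32
  FM-5: 3 × 4 = 12
  FM-6: 7 × 10 = 70
  FM-7: 10 × 5 = 50
  FM-8: 8 × 8 = 64
Highest criticality is 70 → FM-6.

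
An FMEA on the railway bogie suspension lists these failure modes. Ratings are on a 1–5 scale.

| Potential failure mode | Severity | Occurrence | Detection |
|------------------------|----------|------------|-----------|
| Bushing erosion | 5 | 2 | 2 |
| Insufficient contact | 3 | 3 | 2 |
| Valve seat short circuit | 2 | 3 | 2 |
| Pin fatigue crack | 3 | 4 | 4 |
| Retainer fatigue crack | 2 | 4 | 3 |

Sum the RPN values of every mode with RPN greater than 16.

110

RPN = Severity × Occurrence × Detection:
  Bushing erosion: 5 × 2 × 2 = 20
  Insufficient contact: 3 × 3 × 2 = 18
  Valve seat short circuit: 2 × 3 × 2 = 12
  Pin fatigue crack: 3 × 4 × 4 = 48
  Retainer fatigue crack: 2 × 4 × 3 = 24
RPN > 16: Bushing erosion (20), Insufficient contact (18), Pin fatigue crack (48), Retainer fatigue crack (24).
Sum: 20 + 18 + 48 + 24 = 110.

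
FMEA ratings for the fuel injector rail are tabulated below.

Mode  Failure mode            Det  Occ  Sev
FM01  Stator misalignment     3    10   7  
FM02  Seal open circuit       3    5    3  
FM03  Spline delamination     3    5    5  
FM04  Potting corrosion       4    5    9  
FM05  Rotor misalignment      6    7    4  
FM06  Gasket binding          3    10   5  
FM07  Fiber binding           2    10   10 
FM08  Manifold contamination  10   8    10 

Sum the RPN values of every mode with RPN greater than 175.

RPN = Severity × Occurrence × Detection:
  FM01: 7 × 10 × 3 = 210
  FM02: 3 × 5 × 3 = 45
  FM03: 5 × 5 × 3 = 75
  FM04: 9 × 5 × 4 = 180
  FM05: 4 × 7 × 6 = 168
  FM06: 5 × 10 × 3 = 150
  FM07: 10 × 10 × 2 = 200
  FM08: 10 × 8 × 10 = 800
RPN > 175: FM01 (210), FM04 (180), FM07 (200), FM08 (800).
Sum: 210 + 180 + 200 + 800 = 1390.

1390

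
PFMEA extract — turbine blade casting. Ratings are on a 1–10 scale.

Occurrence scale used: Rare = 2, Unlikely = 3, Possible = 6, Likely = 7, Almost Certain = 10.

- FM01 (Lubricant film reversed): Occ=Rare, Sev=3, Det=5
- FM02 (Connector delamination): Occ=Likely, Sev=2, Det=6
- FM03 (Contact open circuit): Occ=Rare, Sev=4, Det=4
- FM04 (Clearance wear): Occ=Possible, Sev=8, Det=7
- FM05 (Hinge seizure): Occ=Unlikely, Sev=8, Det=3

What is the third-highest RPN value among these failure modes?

72

RPN = Severity × Occurrence × Detection:
  FM01: 3 × 2 × 5 = 30
  FM02: 2 × 7 × 6 = 84
  FM03: 4 × 2 × 4 = 32
  FM04: 8 × 6 × 7 = 336
  FM05: 8 × 3 × 3 = 72
Sorted descending: 336, 84, 72, 32, 30.
The third-highest RPN is 72 (FM05).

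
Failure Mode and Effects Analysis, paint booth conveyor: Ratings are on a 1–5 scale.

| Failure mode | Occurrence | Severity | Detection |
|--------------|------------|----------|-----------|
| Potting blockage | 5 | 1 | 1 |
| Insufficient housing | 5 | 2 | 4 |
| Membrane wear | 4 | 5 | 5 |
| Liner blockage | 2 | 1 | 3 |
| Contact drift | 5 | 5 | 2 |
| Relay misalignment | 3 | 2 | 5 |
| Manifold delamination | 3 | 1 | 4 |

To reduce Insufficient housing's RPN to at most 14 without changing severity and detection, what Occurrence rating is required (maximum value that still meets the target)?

1

Insufficient housing: S=2, O=5, D=4 → current RPN = 40.
Fixed product = 8. Need 8 × O ≤ 14, so O ≤ 14/8 = 1.75.
Maximum integer Occurrence rating = 1 (gives RPN 8; O=2 would give 16 > 14).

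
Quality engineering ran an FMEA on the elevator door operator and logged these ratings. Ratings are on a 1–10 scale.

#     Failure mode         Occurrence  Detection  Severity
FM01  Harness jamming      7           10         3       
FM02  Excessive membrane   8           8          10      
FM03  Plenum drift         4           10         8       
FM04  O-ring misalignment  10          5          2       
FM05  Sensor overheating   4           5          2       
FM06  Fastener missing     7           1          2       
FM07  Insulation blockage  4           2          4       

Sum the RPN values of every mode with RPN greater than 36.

RPN = Severity × Occurrence × Detection:
  FM01: 3 × 7 × 10 = 210
  FM02: 10 × 8 × 8 = 640
  FM03: 8 × 4 × 10 = 320
  FM04: 2 × 10 × 5 = 100
  FM05: 2 × 4 × 5 = 40
  FM06: 2 × 7 × 1 = 14
  FM07: 4 × 4 × 2 = 32
RPN > 36: FM01 (210), FM02 (640), FM03 (320), FM04 (100), FM05 (40).
Sum: 210 + 640 + 320 + 100 + 40 = 1310.

1310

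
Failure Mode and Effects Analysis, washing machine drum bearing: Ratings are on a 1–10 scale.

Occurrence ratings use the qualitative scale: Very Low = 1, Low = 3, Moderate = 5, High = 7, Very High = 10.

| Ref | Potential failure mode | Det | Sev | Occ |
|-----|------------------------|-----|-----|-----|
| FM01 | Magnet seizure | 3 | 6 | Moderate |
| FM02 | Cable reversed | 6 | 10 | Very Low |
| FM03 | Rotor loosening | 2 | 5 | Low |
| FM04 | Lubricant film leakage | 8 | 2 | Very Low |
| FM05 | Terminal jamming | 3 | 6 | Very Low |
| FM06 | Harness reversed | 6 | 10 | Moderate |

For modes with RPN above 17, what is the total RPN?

RPN = Severity × Occurrence × Detection:
  FM01: 6 × 5 × 3 = 90
  FM02: 10 × 1 × 6 = 60
  FM03: 5 × 3 × 2 = 30
  FM04: 2 × 1 × 8 = 16
  FM05: 6 × 1 × 3 = 18
  FM06: 10 × 5 × 6 = 300
RPN > 17: FM01 (90), FM02 (60), FM03 (30), FM05 (18), FM06 (300).
Sum: 90 + 60 + 30 + 18 + 300 = 498.

498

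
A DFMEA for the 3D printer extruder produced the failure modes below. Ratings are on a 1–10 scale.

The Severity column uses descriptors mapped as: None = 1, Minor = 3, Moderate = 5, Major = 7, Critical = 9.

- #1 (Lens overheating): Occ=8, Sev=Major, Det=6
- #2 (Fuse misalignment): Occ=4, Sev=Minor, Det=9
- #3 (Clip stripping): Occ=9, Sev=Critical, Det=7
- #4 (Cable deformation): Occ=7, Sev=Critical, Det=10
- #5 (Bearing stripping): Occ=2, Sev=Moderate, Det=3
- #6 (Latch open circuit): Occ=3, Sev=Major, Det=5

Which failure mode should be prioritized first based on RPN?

RPN = Severity × Occurrence × Detection:
  #1: 7 × 8 × 6 = 336
  #2: 3 × 4 × 9 = 108
  #3: 9 × 9 × 7 = 567
  #4: 9 × 7 × 10 = 630
  #5: 5 × 2 × 3 = 30
  #6: 7 × 3 × 5 = 105
Highest RPN is 630 → #4.

#4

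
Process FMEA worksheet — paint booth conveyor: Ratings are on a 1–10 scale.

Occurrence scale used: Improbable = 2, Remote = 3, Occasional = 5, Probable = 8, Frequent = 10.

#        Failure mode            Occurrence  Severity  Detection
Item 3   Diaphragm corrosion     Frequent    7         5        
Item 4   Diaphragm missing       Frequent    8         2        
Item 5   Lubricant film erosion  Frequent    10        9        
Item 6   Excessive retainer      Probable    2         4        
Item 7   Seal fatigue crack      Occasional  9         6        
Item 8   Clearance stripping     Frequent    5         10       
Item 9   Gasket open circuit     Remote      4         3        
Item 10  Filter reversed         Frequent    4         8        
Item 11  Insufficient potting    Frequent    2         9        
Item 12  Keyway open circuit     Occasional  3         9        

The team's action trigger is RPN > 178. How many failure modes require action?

6

RPN = Severity × Occurrence × Detection:
  Item 3: 7 × 10 × 5 = 350
  Item 4: 8 × 10 × 2 = 160
  Item 5: 10 × 10 × 9 = 900
  Item 6: 2 × 8 × 4 = 64
  Item 7: 9 × 5 × 6 = 270
  Item 8: 5 × 10 × 10 = 500
  Item 9: 4 × 3 × 3 = 36
  Item 10: 4 × 10 × 8 = 320
  Item 11: 2 × 10 × 9 = 180
  Item 12: 3 × 5 × 9 = 135
Modes with RPN > 178: Item 3 (350), Item 5 (900), Item 7 (270), Item 8 (500), Item 10 (320), Item 11 (180) → 6.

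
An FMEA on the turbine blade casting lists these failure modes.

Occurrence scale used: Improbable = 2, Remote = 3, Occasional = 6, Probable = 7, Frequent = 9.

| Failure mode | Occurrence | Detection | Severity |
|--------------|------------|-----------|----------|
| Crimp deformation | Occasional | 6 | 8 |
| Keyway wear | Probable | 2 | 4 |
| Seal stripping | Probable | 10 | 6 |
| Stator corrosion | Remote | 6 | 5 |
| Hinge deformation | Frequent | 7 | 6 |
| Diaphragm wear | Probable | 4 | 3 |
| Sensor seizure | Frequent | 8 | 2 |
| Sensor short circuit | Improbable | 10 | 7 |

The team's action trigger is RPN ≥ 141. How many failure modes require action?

RPN = Severity × Occurrence × Detection:
  Crimp deformation: 8 × 6 × 6 = 288
  Keyway wear: 4 × 7 × 2 = 56
  Seal stripping: 6 × 7 × 10 = 420
  Stator corrosion: 5 × 3 × 6 = 90
  Hinge deformation: 6 × 9 × 7 = 378
  Diaphragm wear: 3 × 7 × 4 = 84
  Sensor seizure: 2 × 9 × 8 = 144
  Sensor short circuit: 7 × 2 × 10 = 140
Modes with RPN ≥ 141: Crimp deformation (288), Seal stripping (420), Hinge deformation (378), Sensor seizure (144) → 4.

4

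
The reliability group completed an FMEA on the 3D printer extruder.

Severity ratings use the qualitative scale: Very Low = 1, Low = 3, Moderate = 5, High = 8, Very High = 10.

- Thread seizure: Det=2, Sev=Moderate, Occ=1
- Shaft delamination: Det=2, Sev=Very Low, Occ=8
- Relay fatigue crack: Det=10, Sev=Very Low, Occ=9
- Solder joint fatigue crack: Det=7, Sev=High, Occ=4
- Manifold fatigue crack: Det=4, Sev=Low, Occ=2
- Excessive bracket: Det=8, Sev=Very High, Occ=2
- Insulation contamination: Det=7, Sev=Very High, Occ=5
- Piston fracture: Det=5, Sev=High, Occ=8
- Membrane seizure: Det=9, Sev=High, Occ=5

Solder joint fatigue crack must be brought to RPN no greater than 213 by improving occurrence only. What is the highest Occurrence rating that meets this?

Solder joint fatigue crack: S=8, O=4, D=7 → current RPN = 224.
Fixed product = 56. Need 56 × O ≤ 213, so O ≤ 213/56 = 3.80.
Maximum integer Occurrence rating = 3 (gives RPN 168; O=4 would give 224 > 213).

3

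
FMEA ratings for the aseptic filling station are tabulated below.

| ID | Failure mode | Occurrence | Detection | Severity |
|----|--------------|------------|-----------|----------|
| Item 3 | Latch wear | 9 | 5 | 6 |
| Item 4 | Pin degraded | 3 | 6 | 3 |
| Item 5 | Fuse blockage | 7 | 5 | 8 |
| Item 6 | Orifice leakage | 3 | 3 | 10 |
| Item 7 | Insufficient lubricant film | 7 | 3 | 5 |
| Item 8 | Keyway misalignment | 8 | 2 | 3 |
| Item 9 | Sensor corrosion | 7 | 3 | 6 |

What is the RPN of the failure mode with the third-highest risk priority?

126

RPN = Severity × Occurrence × Detection:
  Item 3: 6 × 9 × 5 = 270
  Item 4: 3 × 3 × 6 = 54
  Item 5: 8 × 7 × 5 = 280
  Item 6: 10 × 3 × 3 = 90
  Item 7: 5 × 7 × 3 = 105
  Item 8: 3 × 8 × 2 = 48
  Item 9: 6 × 7 × 3 = 126
Sorted descending: 280, 270, 126, 105, 90, 54, 48.
The third-highest RPN is 126 (Item 9).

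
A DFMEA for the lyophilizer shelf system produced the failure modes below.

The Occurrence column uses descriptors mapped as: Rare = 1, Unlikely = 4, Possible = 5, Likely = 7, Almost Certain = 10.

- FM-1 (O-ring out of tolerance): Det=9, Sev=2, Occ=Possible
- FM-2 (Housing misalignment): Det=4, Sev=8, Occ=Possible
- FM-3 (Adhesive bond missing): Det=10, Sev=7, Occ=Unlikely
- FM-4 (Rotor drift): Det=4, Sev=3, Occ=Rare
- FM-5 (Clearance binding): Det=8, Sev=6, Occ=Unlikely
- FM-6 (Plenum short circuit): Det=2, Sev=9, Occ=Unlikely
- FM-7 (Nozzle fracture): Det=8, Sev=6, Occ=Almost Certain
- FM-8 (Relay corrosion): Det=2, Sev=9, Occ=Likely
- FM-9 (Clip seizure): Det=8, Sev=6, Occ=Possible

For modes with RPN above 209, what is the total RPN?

1000

RPN = Severity × Occurrence × Detection:
  FM-1: 2 × 5 × 9 = 90
  FM-2: 8 × 5 × 4 = 160
  FM-3: 7 × 4 × 10 = 280
  FM-4: 3 × 1 × 4 = 12
  FM-5: 6 × 4 × 8 = 192
  FM-6: 9 × 4 × 2 = 72
  FM-7: 6 × 10 × 8 = 480
  FM-8: 9 × 7 × 2 = 126
  FM-9: 6 × 5 × 8 = 240
RPN > 209: FM-3 (280), FM-7 (480), FM-9 (240).
Sum: 280 + 480 + 240 = 1000.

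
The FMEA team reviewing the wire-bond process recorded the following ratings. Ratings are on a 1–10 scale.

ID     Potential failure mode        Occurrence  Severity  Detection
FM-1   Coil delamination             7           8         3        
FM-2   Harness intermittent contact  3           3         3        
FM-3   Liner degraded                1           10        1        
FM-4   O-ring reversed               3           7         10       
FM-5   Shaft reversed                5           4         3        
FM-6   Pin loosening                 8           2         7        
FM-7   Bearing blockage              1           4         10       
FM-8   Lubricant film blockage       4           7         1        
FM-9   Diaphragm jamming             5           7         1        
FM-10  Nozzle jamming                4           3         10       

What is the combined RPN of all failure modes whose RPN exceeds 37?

710

RPN = Severity × Occurrence × Detection:
  FM-1: 8 × 7 × 3 = 168
  FM-2: 3 × 3 × 3 = 27
  FM-3: 10 × 1 × 1 = 10
  FM-4: 7 × 3 × 10 = 210
  FM-5: 4 × 5 × 3 = 60
  FM-6: 2 × 8 × 7 = 112
  FM-7: 4 × 1 × 10 = 40
  FM-8: 7 × 4 × 1 = 28
  FM-9: 7 × 5 × 1 = 35
  FM-10: 3 × 4 × 10 = 120
RPN > 37: FM-1 (168), FM-4 (210), FM-5 (60), FM-6 (112), FM-7 (40), FM-10 (120).
Sum: 168 + 210 + 60 + 112 + 40 + 120 = 710.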